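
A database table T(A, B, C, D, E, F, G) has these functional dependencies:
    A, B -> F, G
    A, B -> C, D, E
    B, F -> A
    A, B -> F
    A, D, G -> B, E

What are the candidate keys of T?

{A, B}⁺ = {A, B, C, D, E, F, G}, which is every attribute, so {A, B} is a candidate key.
{B, F}⁺ = {A, B, C, D, E, F, G}, which is every attribute, so {B, F} is a candidate key.
{A, D, G}⁺ = {A, B, C, D, E, F, G}, which is every attribute, so {A, D, G} is a candidate key.
These are minimal and exhaustive — every other superkey contains one of them.

{A, B}, {A, D, G}, {B, F}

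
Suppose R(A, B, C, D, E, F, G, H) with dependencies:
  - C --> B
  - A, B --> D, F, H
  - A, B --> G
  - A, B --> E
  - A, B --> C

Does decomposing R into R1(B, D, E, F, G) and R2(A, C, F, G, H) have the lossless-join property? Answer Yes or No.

The shared attributes are {F, G} and {F, G}⁺ = {F, G}.
The closure covers neither R1 nor R2 entirely; the join is not lossless.

No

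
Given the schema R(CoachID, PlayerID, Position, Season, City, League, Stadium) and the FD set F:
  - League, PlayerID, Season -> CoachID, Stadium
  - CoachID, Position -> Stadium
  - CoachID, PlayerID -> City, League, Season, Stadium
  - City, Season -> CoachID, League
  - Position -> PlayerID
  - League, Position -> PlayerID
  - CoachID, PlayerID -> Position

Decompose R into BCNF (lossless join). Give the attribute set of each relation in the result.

Candidate keys of the original relation: {City, PlayerID, Season}, {City, Position, Season}, {CoachID, PlayerID}, {CoachID, Position}, {League, PlayerID, Season}, {League, Position, Season}.
Within {City, CoachID, League, PlayerID, Position, Season, Stadium}: {City, Season}⁺ ∩ {City, CoachID, League, PlayerID, Position, Season, Stadium} = {City, CoachID, League, Season}, not the whole set, so City, Season -> CoachID, League violates BCNF; decompose into {City, CoachID, League, Season} and {City, PlayerID, Position, Season, Stadium}.
{City, CoachID, League, Season} is in BCNF.
Within {City, PlayerID, Position, Season, Stadium}: {Position}⁺ ∩ {City, PlayerID, Position, Season, Stadium} = {PlayerID, Position}, not the whole set, so Position -> PlayerID violates BCNF; decompose into {PlayerID, Position} and {City, Position, Season, Stadium}.
{PlayerID, Position} is in BCNF.
{City, Position, Season, Stadium} is in BCNF.

{City, CoachID, League, Season}; {City, Position, Season, Stadium}; {PlayerID, Position}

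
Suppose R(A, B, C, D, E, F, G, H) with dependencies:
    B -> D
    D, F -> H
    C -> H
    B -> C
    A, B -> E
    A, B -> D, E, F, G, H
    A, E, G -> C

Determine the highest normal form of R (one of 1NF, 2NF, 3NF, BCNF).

1NF

Candidate key: {A, B}. Prime attributes: {A, B}.
For B -> D we have {B}⁺ = {B, C, D, H}; {B} is not a superkey, so BCNF fails.
Because {D} is non-prime and the left side of B -> D is not a superkey, the relation is not in 3NF.
Since {B} ⊂ {A, B} and {B}⁺ ⊇ {C, D, H} with {C, D, H} non-prime, there is a partial dependency; 2NF fails.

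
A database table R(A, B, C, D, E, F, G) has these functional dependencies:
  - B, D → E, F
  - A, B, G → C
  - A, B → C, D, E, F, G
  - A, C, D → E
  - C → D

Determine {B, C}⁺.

{B, C, D, E, F}

Start with {B, C}.
C → D applies; add {D} → now {B, C, D}.
B, D → E, F applies; add {E, F} → now {B, C, D, E, F}.
No further FD applies.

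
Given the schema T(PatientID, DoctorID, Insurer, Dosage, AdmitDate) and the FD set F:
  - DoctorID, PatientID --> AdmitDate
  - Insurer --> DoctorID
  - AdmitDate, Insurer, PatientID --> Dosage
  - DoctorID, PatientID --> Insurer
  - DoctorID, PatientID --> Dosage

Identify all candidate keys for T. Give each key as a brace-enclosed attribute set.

{DoctorID, PatientID}, {Insurer, PatientID}

No FD produces {PatientID}, so it must be in every candidate key.
Closure of {DoctorID, PatientID} is {AdmitDate, DoctorID, Dosage, Insurer, PatientID}, the whole schema; {DoctorID, PatientID} is a candidate key.
Closure of {Insurer, PatientID} is {AdmitDate, DoctorID, Dosage, Insurer, PatientID}, the whole schema; {Insurer, PatientID} is a candidate key.
Any other superkey properly contains one of these, so there are no further candidate keys.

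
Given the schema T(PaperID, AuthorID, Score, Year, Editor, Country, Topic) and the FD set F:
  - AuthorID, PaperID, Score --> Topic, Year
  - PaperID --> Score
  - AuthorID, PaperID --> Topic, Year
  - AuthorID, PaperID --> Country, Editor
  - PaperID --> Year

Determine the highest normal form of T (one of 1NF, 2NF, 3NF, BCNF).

Candidate key: {AuthorID, PaperID}. Prime attributes: {AuthorID, PaperID}.
For PaperID --> Score we have {PaperID}⁺ = {PaperID, Score, Year}; {PaperID} is not a superkey, so BCNF fails.
Because {Score} is non-prime and the left side of PaperID --> Score is not a superkey, the relation is not in 3NF.
The proper key subset {PaperID} of {AuthorID, PaperID} determines non-prime {Score, Year}, so the relation is not even in 2NF.

1NF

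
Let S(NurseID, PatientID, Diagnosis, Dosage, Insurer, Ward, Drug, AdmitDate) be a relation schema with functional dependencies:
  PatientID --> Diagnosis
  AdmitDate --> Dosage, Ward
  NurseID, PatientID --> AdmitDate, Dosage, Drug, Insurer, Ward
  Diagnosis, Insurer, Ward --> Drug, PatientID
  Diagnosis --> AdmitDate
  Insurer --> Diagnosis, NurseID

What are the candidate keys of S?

{Insurer}⁺ = {AdmitDate, Diagnosis, Dosage, Drug, Insurer, NurseID, PatientID, Ward} — all of the relation — so {Insurer} is a candidate key.
{NurseID, PatientID}⁺ = {AdmitDate, Diagnosis, Dosage, Drug, Insurer, NurseID, PatientID, Ward} — all of the relation — so {NurseID, PatientID} is a candidate key.
Any other superkey properly contains one of these, so there are no further candidate keys.

{Insurer}, {NurseID, PatientID}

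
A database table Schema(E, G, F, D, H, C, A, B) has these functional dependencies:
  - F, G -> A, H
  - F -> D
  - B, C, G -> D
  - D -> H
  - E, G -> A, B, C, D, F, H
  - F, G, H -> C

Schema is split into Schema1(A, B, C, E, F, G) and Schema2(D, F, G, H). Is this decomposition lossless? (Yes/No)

Common attributes: {F, G}; their closure is {A, C, D, F, G, H}.
Schema2 is contained in that closure, so Schema1 ∩ Schema2 -> Schema2 holds and the join is lossless.

Yes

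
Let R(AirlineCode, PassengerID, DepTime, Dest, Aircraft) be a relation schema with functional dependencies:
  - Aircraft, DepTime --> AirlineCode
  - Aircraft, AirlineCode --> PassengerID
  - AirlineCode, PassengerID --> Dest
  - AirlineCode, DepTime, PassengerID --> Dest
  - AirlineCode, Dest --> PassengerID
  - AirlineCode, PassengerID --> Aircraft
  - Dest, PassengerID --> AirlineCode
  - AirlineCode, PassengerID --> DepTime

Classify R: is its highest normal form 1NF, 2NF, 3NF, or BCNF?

Candidate keys: {Aircraft, AirlineCode}, {Aircraft, DepTime}, {AirlineCode, Dest}, {AirlineCode, PassengerID}, {Dest, PassengerID}. Prime attributes: {Aircraft, AirlineCode, DepTime, Dest, PassengerID}.
Each dependency's left side is a superkey — BCNF holds.

BCNF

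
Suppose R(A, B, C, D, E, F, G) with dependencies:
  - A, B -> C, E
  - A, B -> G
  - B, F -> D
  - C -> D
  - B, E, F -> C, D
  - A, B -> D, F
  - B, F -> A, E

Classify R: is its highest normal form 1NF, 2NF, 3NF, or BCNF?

Candidate keys: {A, B}, {B, F}. Prime attributes: {A, B, F}.
C -> D: {C}⁺ = {C, D}, which is not all of the attributes, so the left side is not a superkey — BCNF is violated.
C -> D has non-prime {D} on the right and a non-superkey on the left, so 3NF fails.
No non-prime attribute depends on a proper subset of any candidate key, so 2NF holds.

2NF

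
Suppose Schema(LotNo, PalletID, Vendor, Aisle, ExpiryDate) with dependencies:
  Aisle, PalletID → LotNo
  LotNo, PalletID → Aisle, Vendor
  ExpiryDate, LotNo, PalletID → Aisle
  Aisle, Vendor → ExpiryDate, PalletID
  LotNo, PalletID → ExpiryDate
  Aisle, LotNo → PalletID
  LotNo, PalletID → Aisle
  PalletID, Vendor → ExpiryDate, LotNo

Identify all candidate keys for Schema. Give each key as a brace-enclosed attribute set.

{Aisle, LotNo}, {Aisle, PalletID}, {Aisle, Vendor}, {LotNo, PalletID}, {PalletID, Vendor}

Closure of {Aisle, LotNo} is {Aisle, ExpiryDate, LotNo, PalletID, Vendor}, the whole schema; {Aisle, LotNo} is a candidate key.
Closure of {Aisle, PalletID} is {Aisle, ExpiryDate, LotNo, PalletID, Vendor}, the whole schema; {Aisle, PalletID} is a candidate key.
Closure of {Aisle, Vendor} is {Aisle, ExpiryDate, LotNo, PalletID, Vendor}, the whole schema; {Aisle, Vendor} is a candidate key.
Closure of {LotNo, PalletID} is {Aisle, ExpiryDate, LotNo, PalletID, Vendor}, the whole schema; {LotNo, PalletID} is a candidate key.
Closure of {PalletID, Vendor} is {Aisle, ExpiryDate, LotNo, PalletID, Vendor}, the whole schema; {PalletID, Vendor} is a candidate key.
These are minimal and exhaustive — every other superkey contains one of them.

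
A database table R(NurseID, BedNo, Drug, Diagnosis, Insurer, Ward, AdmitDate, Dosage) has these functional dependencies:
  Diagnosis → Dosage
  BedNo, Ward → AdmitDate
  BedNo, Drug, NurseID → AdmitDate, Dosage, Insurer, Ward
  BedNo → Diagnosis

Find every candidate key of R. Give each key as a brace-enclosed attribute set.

{BedNo, Drug, NurseID} never appear on the right of any FD, so every key must include all of them.
{BedNo, Drug, NurseID}⁺ = {AdmitDate, BedNo, Diagnosis, Dosage, Drug, Insurer, NurseID, Ward} — all of the relation — so {BedNo, Drug, NurseID} is a candidate key.
Every other attribute set either contains this one or has a smaller closure.

{BedNo, Drug, NurseID}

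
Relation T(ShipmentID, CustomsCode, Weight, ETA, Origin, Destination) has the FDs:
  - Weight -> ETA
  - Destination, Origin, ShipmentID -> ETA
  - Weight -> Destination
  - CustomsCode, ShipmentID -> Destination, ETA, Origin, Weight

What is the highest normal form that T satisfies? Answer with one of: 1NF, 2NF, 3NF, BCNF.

2NF

Candidate key: {CustomsCode, ShipmentID}. Prime attributes: {CustomsCode, ShipmentID}.
For Weight -> ETA we have {Weight}⁺ = {Destination, ETA, Weight}; {Weight} is not a superkey, so BCNF fails.
Because {ETA} is non-prime and the left side of Weight -> ETA is not a superkey, the relation is not in 3NF.
No proper subset of a key has a non-prime attribute in its closure, so there is no partial dependency; 2NF holds.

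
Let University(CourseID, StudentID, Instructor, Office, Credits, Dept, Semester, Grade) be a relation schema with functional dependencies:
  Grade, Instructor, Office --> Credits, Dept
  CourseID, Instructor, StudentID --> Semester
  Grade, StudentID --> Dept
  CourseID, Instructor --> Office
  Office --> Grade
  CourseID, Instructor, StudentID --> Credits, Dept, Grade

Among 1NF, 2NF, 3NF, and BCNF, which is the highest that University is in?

1NF

Candidate key: {CourseID, Instructor, StudentID}. Prime attributes: {CourseID, Instructor, StudentID}.
Grade, Instructor, Office --> Credits, Dept: {Grade, Instructor, Office}⁺ = {Credits, Dept, Grade, Instructor, Office}, which is not all of the attributes, so the left side is not a superkey — BCNF is violated.
Grade, Instructor, Office --> Credits, Dept has non-prime {Credits, Dept} on the right and a non-superkey on the left, so 3NF fails.
Since {CourseID, Instructor} ⊂ {CourseID, Instructor, StudentID} and {CourseID, Instructor}⁺ ⊇ {Credits, Dept, Grade, Office} with {Credits, Dept, Grade, Office} non-prime, there is a partial dependency; 2NF fails.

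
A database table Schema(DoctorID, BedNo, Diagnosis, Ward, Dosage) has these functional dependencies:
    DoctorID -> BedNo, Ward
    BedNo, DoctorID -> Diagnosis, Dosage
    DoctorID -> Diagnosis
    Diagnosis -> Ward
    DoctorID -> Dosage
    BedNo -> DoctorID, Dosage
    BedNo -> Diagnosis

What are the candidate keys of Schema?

{BedNo}⁺ = {BedNo, Diagnosis, DoctorID, Dosage, Ward} — all of the relation — so {BedNo} is a candidate key.
{DoctorID}⁺ = {BedNo, Diagnosis, DoctorID, Dosage, Ward} — all of the relation — so {DoctorID} is a candidate key.
Any other superkey properly contains one of these, so there are no further candidate keys.

{BedNo}, {DoctorID}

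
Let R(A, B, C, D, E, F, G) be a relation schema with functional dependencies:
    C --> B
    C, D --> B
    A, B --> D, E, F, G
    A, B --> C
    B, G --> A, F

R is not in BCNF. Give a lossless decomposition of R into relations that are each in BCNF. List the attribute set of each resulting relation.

Candidate keys of the original relation: {A, B}, {A, C}, {B, G}, {C, G}.
In {A, B, C, D, E, F, G}, {C} is not a superkey ({C}⁺ restricted to this set is {B, C}), so split on C --> B into {B, C} and {A, C, D, E, F, G}.
{B, C} has no BCNF violation.
{A, C, D, E, F, G} has no BCNF violation.

{A, C, D, E, F, G}; {B, C}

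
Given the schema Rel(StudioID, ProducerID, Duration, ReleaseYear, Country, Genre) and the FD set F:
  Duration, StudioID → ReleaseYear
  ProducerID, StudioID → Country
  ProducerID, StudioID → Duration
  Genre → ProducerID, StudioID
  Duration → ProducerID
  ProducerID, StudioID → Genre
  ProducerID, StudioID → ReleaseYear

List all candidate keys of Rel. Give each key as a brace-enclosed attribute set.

{Genre}⁺ = {Country, Duration, Genre, ProducerID, ReleaseYear, StudioID} — all of the relation — so {Genre} is a candidate key.
{Duration, StudioID}⁺ = {Country, Duration, Genre, ProducerID, ReleaseYear, StudioID} — all of the relation — so {Duration, StudioID} is a candidate key.
{ProducerID, StudioID}⁺ = {Country, Duration, Genre, ProducerID, ReleaseYear, StudioID} — all of the relation — so {ProducerID, StudioID} is a candidate key.
No proper subset of any of these is a key, and no other minimal superkey exists.

{Duration, StudioID}, {Genre}, {ProducerID, StudioID}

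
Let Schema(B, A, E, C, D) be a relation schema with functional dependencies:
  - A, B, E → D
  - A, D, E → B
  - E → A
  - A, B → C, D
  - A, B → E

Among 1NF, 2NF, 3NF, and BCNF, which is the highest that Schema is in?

3NF

Candidate keys: {A, B}, {B, E}, {D, E}. Prime attributes: {A, B, D, E}.
E → A breaks BCNF: {E}⁺ = {A, E}, so {E} is not a superkey.
Since {A} ⊆ prime attributes and every other non-superkey FD also has a prime right side, the schema is in 3NF.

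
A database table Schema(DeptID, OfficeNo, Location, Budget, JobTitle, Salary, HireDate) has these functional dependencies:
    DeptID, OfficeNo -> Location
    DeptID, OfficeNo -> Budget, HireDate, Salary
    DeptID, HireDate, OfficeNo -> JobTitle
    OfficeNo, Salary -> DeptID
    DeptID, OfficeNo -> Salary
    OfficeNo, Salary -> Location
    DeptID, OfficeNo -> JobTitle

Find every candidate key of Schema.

{DeptID, OfficeNo}, {OfficeNo, Salary}

Attributes never on any right-hand side: {OfficeNo} — every candidate key must contain it.
Closure of {DeptID, OfficeNo} is {Budget, DeptID, HireDate, JobTitle, Location, OfficeNo, Salary}, the whole schema; {DeptID, OfficeNo} is a candidate key.
Closure of {OfficeNo, Salary} is {Budget, DeptID, HireDate, JobTitle, Location, OfficeNo, Salary}, the whole schema; {OfficeNo, Salary} is a candidate key.
No proper subset of any of these is a key, and no other minimal superkey exists.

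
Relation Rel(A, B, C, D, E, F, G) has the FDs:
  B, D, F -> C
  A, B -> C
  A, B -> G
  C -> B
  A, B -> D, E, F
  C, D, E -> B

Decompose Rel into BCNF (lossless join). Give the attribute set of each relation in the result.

{A, B, D, E, F, G}; {B, C}; {C, D, F}

Candidate keys of the original relation: {A, B}, {A, C}.
{A, B, C, D, E, F, G}: {B, D, F} determines {B, C, D, F} here but is not a superkey — split on B, D, F -> C, giving {B, C, D, F} and {A, B, D, E, F, G}.
{B, C, D, F}: {C} determines {B, C} here but is not a superkey — split on C -> B, giving {B, C} and {C, D, F}.
{B, C} is in BCNF.
{C, D, F} is in BCNF.
{A, B, D, E, F, G} is in BCNF.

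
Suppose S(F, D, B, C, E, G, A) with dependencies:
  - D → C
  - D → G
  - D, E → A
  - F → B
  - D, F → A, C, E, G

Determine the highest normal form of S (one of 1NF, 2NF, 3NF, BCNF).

Candidate key: {D, F}. Prime attributes: {D, F}.
For D → C we have {D}⁺ = {C, D, G}; {D} is not a superkey, so BCNF fails.
D → C determines the non-prime attribute {C} from a non-superkey — 3NF is violated.
The proper key subset {D} of {D, F} determines non-prime {C, G}, so the relation is not even in 2NF.

1NF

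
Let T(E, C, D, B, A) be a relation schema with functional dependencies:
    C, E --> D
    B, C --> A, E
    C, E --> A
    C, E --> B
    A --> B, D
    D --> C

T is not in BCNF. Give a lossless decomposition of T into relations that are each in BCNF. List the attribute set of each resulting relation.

Candidate keys of the original relation: {A}, {B, C}, {B, D}, {C, E}, {D, E}.
In {A, B, C, D, E}, {D} is not a superkey ({D}⁺ restricted to this set is {C, D}), so split on D --> C into {C, D} and {A, B, D, E}.
{C, D}: every determinant is a superkey — BCNF.
{A, B, D, E}: every determinant is a superkey — BCNF.

{A, B, D, E}; {C, D}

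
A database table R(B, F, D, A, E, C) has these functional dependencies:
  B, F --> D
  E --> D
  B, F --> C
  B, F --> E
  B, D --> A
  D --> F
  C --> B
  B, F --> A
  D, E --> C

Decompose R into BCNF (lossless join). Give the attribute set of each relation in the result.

{A, C, D, E}; {B, C}; {D, F}

Candidate keys of the original relation: {B, D}, {B, F}, {C, D}, {C, F}, {E}.
{A, B, C, D, E, F}: {D} determines {D, F} here but is not a superkey — split on D --> F, giving {D, F} and {A, B, C, D, E}.
{D, F} has no BCNF violation.
{A, B, C, D, E}: {C} determines {B, C} here but is not a superkey — split on C --> B, giving {B, C} and {A, C, D, E}.
{B, C} has no BCNF violation.
{A, C, D, E} has no BCNF violation.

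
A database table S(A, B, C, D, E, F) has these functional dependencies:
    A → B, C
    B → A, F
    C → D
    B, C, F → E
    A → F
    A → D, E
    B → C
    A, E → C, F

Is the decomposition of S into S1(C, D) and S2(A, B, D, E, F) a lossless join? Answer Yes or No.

S1 ∩ S2 = {D}; its closure under F is {D}.
S1 ⊄ {D} and S2 ⊄ {D}, so the split is lossy.

No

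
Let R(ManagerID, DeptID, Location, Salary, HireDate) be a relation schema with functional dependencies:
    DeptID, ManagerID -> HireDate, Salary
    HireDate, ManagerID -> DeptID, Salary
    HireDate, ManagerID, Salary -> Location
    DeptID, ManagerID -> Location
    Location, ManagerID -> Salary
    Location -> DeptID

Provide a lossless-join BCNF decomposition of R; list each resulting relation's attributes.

Candidate keys of the original relation: {DeptID, ManagerID}, {HireDate, ManagerID}, {Location, ManagerID}.
In {DeptID, HireDate, Location, ManagerID, Salary}, {Location} is not a superkey ({Location}⁺ restricted to this set is {DeptID, Location}), so split on Location -> DeptID into {DeptID, Location} and {HireDate, Location, ManagerID, Salary}.
{DeptID, Location}: every determinant is a superkey — BCNF.
{HireDate, Location, ManagerID, Salary}: every determinant is a superkey — BCNF.

{DeptID, Location}; {HireDate, Location, ManagerID, Salary}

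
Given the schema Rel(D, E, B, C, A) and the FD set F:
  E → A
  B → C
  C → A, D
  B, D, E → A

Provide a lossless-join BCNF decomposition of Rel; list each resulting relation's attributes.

{A, E}; {B, C}; {B, E}; {C, D}

Candidate key of the original relation: {B, E}.
{A, B, C, D, E}: {E} determines {A, E} here but is not a superkey — split on E → A, giving {A, E} and {B, C, D, E}.
{A, E} has no BCNF violation.
{B, C, D, E}: {B} determines {B, C, D} here but is not a superkey — split on B → C, D, giving {B, C, D} and {B, E}.
{B, C, D}: {C} determines {C, D} here but is not a superkey — split on C → D, giving {C, D} and {B, C}.
{C, D} has no BCNF violation.
{B, C} has no BCNF violation.
{B, E} has no BCNF violation.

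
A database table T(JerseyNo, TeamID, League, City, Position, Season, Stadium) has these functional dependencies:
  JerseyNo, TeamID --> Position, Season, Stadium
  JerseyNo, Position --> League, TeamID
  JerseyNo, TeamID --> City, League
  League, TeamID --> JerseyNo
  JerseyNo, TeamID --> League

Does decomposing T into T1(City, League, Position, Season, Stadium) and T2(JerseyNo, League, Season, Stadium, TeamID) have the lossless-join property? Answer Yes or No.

No

Common attributes: {League, Season, Stadium}; their closure is {League, Season, Stadium}.
Neither T1 nor T2 is contained in that closure, so the decomposition is lossy.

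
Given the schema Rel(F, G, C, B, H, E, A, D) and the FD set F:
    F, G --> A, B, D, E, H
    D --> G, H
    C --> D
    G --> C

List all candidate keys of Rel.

{C, F}, {D, F}, {F, G}

{F} never appears on the right of any FD, so every key must include it.
{C, F} is a candidate key since {C, F}⁺ = {A, B, C, D, E, F, G, H} covers every attribute.
{D, F} is a candidate key since {D, F}⁺ = {A, B, C, D, E, F, G, H} covers every attribute.
{F, G} is a candidate key since {F, G}⁺ = {A, B, C, D, E, F, G, H} covers every attribute.
No proper subset of any of these is a key, and no other minimal superkey exists.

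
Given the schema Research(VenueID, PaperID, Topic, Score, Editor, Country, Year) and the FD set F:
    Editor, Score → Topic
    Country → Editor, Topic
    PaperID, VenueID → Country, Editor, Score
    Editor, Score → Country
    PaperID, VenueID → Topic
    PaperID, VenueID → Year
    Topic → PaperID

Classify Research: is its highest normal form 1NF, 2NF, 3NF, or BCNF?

3NF

Candidate keys: {Country, VenueID}, {Editor, Score, VenueID}, {PaperID, VenueID}, {Topic, VenueID}. Prime attributes: {Country, Editor, PaperID, Score, Topic, VenueID}.
Editor, Score → Topic breaks BCNF: {Editor, Score}⁺ = {Country, Editor, PaperID, Score, Topic}, so {Editor, Score} is not a superkey.
But every attribute on its right side ({Topic}) is prime, and the same holds for every other non-superkey FD, so 3NF still holds.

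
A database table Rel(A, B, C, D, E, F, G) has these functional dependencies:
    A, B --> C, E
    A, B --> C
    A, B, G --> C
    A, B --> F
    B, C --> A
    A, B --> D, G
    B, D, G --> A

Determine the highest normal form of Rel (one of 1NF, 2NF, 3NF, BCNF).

BCNF

Candidate keys: {A, B}, {B, C}, {B, D, G}. Prime attributes: {A, B, C, D, G}.
The left-hand side of every FD is a superkey, so BCNF is satisfied.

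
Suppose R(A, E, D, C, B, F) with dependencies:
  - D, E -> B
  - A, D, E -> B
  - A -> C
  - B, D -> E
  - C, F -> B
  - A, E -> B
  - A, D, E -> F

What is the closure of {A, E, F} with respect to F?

Start with {A, E, F}.
A -> C applies; add {C} → now {A, C, E, F}.
C, F -> B applies; add {B} → now {A, B, C, E, F}.
No further FD applies.

{A, B, C, E, F}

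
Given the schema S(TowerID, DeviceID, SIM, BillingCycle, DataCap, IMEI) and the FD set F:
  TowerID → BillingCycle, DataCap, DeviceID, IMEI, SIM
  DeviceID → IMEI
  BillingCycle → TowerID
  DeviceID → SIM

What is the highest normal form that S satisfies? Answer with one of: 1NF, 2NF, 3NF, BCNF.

Candidate keys: {BillingCycle}, {TowerID}. Prime attributes: {BillingCycle, TowerID}.
For DeviceID → IMEI we have {DeviceID}⁺ = {DeviceID, IMEI, SIM}; {DeviceID} is not a superkey, so BCNF fails.
DeviceID → IMEI determines the non-prime attribute {IMEI} from a non-superkey — 3NF is violated.
With only single-attribute keys there can be no partial dependency, so 2NF holds.

2NF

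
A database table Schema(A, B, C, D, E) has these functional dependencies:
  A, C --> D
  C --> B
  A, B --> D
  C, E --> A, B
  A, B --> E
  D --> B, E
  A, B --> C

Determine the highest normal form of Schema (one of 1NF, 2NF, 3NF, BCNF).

3NF

Candidate keys: {A, B}, {A, C}, {A, D}, {C, D}, {C, E}. Prime attributes: {A, B, C, D, E}.
C --> B breaks BCNF: {C}⁺ = {B, C}, so {C} is not a superkey.
Since {B} ⊆ prime attributes and every other non-superkey FD also has a prime right side, the schema is in 3NF.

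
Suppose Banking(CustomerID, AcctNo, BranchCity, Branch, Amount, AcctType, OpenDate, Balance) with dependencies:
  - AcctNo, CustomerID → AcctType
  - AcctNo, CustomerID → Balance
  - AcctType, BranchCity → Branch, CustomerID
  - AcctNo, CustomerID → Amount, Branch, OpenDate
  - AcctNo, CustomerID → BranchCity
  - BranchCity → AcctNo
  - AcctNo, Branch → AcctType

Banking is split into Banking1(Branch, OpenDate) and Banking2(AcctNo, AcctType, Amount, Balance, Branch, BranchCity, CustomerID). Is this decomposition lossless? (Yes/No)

Banking1 ∩ Banking2 = {Branch}; its closure under F is {Branch}.
Banking1 ⊄ {Branch} and Banking2 ⊄ {Branch}, so the split is lossy.

No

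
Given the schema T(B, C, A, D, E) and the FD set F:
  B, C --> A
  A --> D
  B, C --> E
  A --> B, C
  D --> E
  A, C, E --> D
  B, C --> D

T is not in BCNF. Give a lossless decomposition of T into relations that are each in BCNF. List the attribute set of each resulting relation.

Candidate keys of the original relation: {A}, {B, C}.
Within {A, B, C, D, E}: {D}⁺ ∩ {A, B, C, D, E} = {D, E}, not the whole set, so D --> E violates BCNF; decompose into {D, E} and {A, B, C, D}.
{D, E} has no BCNF violation.
{A, B, C, D} has no BCNF violation.

{A, B, C, D}; {D, E}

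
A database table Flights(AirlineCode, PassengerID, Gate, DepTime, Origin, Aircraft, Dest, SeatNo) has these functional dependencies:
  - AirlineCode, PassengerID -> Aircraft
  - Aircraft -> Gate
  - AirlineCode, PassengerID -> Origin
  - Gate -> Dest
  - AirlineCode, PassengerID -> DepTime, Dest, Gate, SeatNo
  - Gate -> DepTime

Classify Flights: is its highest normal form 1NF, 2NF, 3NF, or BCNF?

Candidate key: {AirlineCode, PassengerID}. Prime attributes: {AirlineCode, PassengerID}.
For Aircraft -> Gate we have {Aircraft}⁺ = {Aircraft, DepTime, Dest, Gate}; {Aircraft} is not a superkey, so BCNF fails.
Because {Gate} is non-prime and the left side of Aircraft -> Gate is not a superkey, the relation is not in 3NF.
No proper subset of a key has a non-prime attribute in its closure, so there is no partial dependency; 2NF holds.

2NF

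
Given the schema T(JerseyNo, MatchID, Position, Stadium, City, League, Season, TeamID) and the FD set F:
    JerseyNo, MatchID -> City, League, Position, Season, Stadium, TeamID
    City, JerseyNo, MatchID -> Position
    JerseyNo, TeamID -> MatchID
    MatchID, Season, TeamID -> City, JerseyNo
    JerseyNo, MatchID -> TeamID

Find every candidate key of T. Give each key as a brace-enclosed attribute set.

Closure of {JerseyNo, MatchID} is {City, JerseyNo, League, MatchID, Position, Season, Stadium, TeamID}, the whole schema; {JerseyNo, MatchID} is a candidate key.
Closure of {JerseyNo, TeamID} is {City, JerseyNo, League, MatchID, Position, Season, Stadium, TeamID}, the whole schema; {JerseyNo, TeamID} is a candidate key.
Closure of {MatchID, Season, TeamID} is {City, JerseyNo, League, MatchID, Position, Season, Stadium, TeamID}, the whole schema; {MatchID, Season, TeamID} is a candidate key.
No proper subset of any of these is a key, and no other minimal superkey exists.

{JerseyNo, MatchID}, {JerseyNo, TeamID}, {MatchID, Season, TeamID}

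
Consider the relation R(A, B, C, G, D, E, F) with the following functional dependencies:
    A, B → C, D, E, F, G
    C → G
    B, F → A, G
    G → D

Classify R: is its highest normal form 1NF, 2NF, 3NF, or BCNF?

Candidate keys: {A, B}, {B, F}. Prime attributes: {A, B, F}.
C → G breaks BCNF: {C}⁺ = {C, D, G}, so {C} is not a superkey.
C → G determines the non-prime attribute {G} from a non-superkey — 3NF is violated.
No proper subset of a key has a non-prime attribute in its closure, so there is no partial dependency; 2NF holds.

2NF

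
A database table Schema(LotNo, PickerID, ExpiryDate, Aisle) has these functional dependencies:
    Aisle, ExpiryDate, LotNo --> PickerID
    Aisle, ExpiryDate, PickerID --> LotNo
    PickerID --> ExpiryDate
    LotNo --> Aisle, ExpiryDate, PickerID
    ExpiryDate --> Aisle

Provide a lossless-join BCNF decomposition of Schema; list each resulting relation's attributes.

{Aisle, ExpiryDate}; {ExpiryDate, LotNo, PickerID}

Candidate keys of the original relation: {LotNo}, {PickerID}.
{Aisle, ExpiryDate, LotNo, PickerID}: {ExpiryDate} determines {Aisle, ExpiryDate} here but is not a superkey — split on ExpiryDate --> Aisle, giving {Aisle, ExpiryDate} and {ExpiryDate, LotNo, PickerID}.
{Aisle, ExpiryDate} has no BCNF violation.
{ExpiryDate, LotNo, PickerID} has no BCNF violation.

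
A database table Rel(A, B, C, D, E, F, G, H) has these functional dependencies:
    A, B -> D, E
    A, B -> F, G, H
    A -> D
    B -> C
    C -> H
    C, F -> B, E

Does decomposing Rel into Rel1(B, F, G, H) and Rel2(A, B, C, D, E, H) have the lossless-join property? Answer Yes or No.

No

Rel1 ∩ Rel2 = {B, H}; its closure under F is {B, C, H}.
Rel1 ⊄ {B, C, H} and Rel2 ⊄ {B, C, H}, so the split is lossy.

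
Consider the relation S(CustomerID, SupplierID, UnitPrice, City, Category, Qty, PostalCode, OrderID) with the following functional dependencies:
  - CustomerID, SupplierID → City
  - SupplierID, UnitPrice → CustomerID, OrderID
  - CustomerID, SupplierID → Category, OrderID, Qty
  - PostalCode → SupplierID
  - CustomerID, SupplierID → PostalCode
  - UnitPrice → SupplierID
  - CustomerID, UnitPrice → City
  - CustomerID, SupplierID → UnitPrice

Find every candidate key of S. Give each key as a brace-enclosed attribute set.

{UnitPrice}⁺ = {Category, City, CustomerID, OrderID, PostalCode, Qty, SupplierID, UnitPrice} — all of the relation — so {UnitPrice} is a candidate key.
{CustomerID, PostalCode}⁺ = {Category, City, CustomerID, OrderID, PostalCode, Qty, SupplierID, UnitPrice} — all of the relation — so {CustomerID, PostalCode} is a candidate key.
{CustomerID, SupplierID}⁺ = {Category, City, CustomerID, OrderID, PostalCode, Qty, SupplierID, UnitPrice} — all of the relation — so {CustomerID, SupplierID} is a candidate key.
These are minimal and exhaustive — every other superkey contains one of them.

{CustomerID, PostalCode}, {CustomerID, SupplierID}, {UnitPrice}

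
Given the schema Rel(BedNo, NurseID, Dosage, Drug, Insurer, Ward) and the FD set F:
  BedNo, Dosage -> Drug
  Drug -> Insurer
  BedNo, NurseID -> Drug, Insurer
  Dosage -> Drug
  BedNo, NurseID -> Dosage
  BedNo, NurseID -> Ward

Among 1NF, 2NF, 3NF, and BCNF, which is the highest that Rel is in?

Candidate key: {BedNo, NurseID}. Prime attributes: {BedNo, NurseID}.
BedNo, Dosage -> Drug: {BedNo, Dosage}⁺ = {BedNo, Dosage, Drug, Insurer}, which is not all of the attributes, so the left side is not a superkey — BCNF is violated.
BedNo, Dosage -> Drug determines the non-prime attribute {Drug} from a non-superkey — 3NF is violated.
No proper subset of a key has a non-prime attribute in its closure, so there is no partial dependency; 2NF holds.

2NF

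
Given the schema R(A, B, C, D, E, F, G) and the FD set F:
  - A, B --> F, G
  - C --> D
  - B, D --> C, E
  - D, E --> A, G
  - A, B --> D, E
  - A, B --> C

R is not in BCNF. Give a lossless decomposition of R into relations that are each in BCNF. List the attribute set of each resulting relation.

Candidate keys of the original relation: {A, B}, {B, C}, {B, D}.
{A, B, C, D, E, F, G}: {C} determines {C, D} here but is not a superkey — split on C --> D, giving {C, D} and {A, B, C, E, F, G}.
{C, D} is in BCNF.
{A, B, C, E, F, G}: {C, E} determines {A, C, E, G} here but is not a superkey — split on C, E --> A, G, giving {A, C, E, G} and {B, C, E, F}.
{A, C, E, G} is in BCNF.
{B, C, E, F} is in BCNF.

{A, C, E, G}; {B, C, E, F}; {C, D}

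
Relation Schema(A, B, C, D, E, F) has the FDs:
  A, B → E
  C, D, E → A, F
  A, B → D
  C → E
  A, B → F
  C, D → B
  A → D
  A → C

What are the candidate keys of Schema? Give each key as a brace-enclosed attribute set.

{A}, {C, D}

Closure of {A} is {A, B, C, D, E, F}, the whole schema; {A} is a candidate key.
Closure of {C, D} is {A, B, C, D, E, F}, the whole schema; {C, D} is a candidate key.
No proper subset of any of these is a key, and no other minimal superkey exists.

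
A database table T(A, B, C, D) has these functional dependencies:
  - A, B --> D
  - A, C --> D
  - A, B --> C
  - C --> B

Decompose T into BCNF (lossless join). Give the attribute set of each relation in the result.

{A, C, D}; {B, C}

Candidate keys of the original relation: {A, B}, {A, C}.
{A, B, C, D}: {C} determines {B, C} here but is not a superkey — split on C --> B, giving {B, C} and {A, C, D}.
{B, C} has no BCNF violation.
{A, C, D} has no BCNF violation.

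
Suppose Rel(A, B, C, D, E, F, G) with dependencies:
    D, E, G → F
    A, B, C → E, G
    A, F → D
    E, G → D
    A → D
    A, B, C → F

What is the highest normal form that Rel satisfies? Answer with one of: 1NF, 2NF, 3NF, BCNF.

1NF

Candidate key: {A, B, C}. Prime attributes: {A, B, C}.
D, E, G → F: {D, E, G}⁺ = {D, E, F, G}, which is not all of the attributes, so the left side is not a superkey — BCNF is violated.
Because {F} is non-prime and the left side of D, E, G → F is not a superkey, the relation is not in 3NF.
Since {A} ⊂ {A, B, C} and {A}⁺ ⊇ {D} with {D} non-prime, there is a partial dependency; 2NF fails.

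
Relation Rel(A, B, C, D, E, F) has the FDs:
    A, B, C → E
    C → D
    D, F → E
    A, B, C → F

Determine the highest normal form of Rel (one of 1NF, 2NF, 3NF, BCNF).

1NF

Candidate key: {A, B, C}. Prime attributes: {A, B, C}.
For C → D we have {C}⁺ = {C, D}; {C} is not a superkey, so BCNF fails.
Because {D} is non-prime and the left side of C → D is not a superkey, the relation is not in 3NF.
Since {C} ⊂ {A, B, C} and {C}⁺ ⊇ {D} with {D} non-prime, there is a partial dependency; 2NF fails.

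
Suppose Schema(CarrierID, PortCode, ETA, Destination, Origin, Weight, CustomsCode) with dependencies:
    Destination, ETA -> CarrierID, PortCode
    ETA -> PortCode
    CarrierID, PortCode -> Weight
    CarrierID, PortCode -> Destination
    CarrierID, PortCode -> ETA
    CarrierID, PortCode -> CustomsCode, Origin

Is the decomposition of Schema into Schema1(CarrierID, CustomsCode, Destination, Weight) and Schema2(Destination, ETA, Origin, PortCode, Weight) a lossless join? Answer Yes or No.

No

The shared attributes are {Destination, Weight} and {Destination, Weight}⁺ = {Destination, Weight}.
Neither Schema1 nor Schema2 is contained in that closure, so the decomposition is lossy.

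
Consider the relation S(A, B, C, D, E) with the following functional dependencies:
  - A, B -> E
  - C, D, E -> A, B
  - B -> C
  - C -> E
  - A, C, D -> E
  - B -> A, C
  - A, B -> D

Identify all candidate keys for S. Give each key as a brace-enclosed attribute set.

{B}, {C, D}

{B}⁺ = {A, B, C, D, E} — all of the relation — so {B} is a candidate key.
{C, D}⁺ = {A, B, C, D, E} — all of the relation — so {C, D} is a candidate key.
No proper subset of any of these is a key, and no other minimal superkey exists.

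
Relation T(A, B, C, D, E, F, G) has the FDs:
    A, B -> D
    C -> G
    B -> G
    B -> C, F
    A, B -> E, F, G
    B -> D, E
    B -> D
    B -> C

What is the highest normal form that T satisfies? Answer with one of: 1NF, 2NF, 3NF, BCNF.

1NF

Candidate key: {A, B}. Prime attributes: {A, B}.
For C -> G we have {C}⁺ = {C, G}; {C} is not a superkey, so BCNF fails.
Because {G} is non-prime and the left side of C -> G is not a superkey, the relation is not in 3NF.
{B} is a proper subset of the key {A, B}, and {B}⁺ contains the non-prime attributes {C, D, E, F, G} — a partial dependency, so 2NF is violated.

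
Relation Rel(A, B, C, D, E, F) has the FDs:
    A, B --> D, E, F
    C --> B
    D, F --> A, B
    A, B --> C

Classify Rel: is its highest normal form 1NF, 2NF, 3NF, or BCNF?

Candidate keys: {A, B}, {A, C}, {D, F}. Prime attributes: {A, B, C, D, F}.
For C --> B we have {C}⁺ = {B, C}; {C} is not a superkey, so BCNF fails.
But every attribute on its right side ({B}) is prime, and the same holds for every other non-superkey FD, so 3NF still holds.

3NF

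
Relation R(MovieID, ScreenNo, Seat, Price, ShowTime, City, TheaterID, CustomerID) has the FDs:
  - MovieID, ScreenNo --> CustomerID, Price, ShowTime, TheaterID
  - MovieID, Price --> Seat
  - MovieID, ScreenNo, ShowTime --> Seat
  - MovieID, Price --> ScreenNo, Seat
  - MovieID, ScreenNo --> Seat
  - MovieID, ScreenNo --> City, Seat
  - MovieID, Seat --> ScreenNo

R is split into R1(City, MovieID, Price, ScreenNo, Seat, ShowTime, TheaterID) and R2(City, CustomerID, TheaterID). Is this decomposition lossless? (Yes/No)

Common attributes: {City, TheaterID}; their closure is {City, TheaterID}.
R1 ⊄ {City, TheaterID} and R2 ⊄ {City, TheaterID}, so the split is lossy.

No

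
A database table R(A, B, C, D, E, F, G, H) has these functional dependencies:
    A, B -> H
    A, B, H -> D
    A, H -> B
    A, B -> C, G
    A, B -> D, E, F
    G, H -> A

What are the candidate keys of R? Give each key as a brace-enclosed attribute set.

{A, B} is a candidate key since {A, B}⁺ = {A, B, C, D, E, F, G, H} covers every attribute.
{A, H} is a candidate key since {A, H}⁺ = {A, B, C, D, E, F, G, H} covers every attribute.
{G, H} is a candidate key since {G, H}⁺ = {A, B, C, D, E, F, G, H} covers every attribute.
These are minimal and exhaustive — every other superkey contains one of them.

{A, B}, {A, H}, {G, H}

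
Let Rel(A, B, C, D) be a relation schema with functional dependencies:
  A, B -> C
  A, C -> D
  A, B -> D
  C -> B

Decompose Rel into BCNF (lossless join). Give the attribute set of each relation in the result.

Candidate keys of the original relation: {A, B}, {A, C}.
{A, B, C, D}: {C} determines {B, C} here but is not a superkey — split on C -> B, giving {B, C} and {A, C, D}.
{B, C} has no BCNF violation.
{A, C, D} has no BCNF violation.

{A, C, D}; {B, C}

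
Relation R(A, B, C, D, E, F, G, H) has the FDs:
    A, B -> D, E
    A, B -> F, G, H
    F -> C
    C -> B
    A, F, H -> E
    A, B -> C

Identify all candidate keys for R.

{A, B}, {A, C}, {A, F}

{A} never appears on the right of any FD, so every key must include it.
{A, B} is a candidate key since {A, B}⁺ = {A, B, C, D, E, F, G, H} covers every attribute.
{A, C} is a candidate key since {A, C}⁺ = {A, B, C, D, E, F, G, H} covers every attribute.
{A, F} is a candidate key since {A, F}⁺ = {A, B, C, D, E, F, G, H} covers every attribute.
These are minimal and exhaustive — every other superkey contains one of them.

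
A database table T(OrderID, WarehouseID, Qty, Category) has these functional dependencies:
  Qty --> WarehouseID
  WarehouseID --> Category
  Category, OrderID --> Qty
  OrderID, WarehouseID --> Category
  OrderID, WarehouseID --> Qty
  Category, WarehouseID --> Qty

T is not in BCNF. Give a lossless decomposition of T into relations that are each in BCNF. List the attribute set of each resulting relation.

{Category, Qty, WarehouseID}; {OrderID, Qty}

Candidate keys of the original relation: {Category, OrderID}, {OrderID, Qty}, {OrderID, WarehouseID}.
{Category, OrderID, Qty, WarehouseID}: {Qty} determines {Category, Qty, WarehouseID} here but is not a superkey — split on Qty --> Category, WarehouseID, giving {Category, Qty, WarehouseID} and {OrderID, Qty}.
{Category, Qty, WarehouseID} has no BCNF violation.
{OrderID, Qty} has no BCNF violation.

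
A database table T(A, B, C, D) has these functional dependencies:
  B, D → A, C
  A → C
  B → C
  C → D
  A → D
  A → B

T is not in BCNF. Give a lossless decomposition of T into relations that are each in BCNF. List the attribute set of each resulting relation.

{A, B, C}; {C, D}

Candidate keys of the original relation: {A}, {B}.
Within {A, B, C, D}: {C}⁺ ∩ {A, B, C, D} = {C, D}, not the whole set, so C → D violates BCNF; decompose into {C, D} and {A, B, C}.
{C, D} is in BCNF.
{A, B, C} is in BCNF.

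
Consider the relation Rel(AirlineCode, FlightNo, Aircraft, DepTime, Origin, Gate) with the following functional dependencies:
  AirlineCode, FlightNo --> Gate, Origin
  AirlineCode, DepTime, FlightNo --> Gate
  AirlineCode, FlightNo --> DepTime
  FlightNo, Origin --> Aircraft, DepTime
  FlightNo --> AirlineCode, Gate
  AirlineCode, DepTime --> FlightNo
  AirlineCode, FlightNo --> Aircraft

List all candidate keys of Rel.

{AirlineCode, DepTime}, {FlightNo}

{FlightNo} is a candidate key since {FlightNo}⁺ = {Aircraft, AirlineCode, DepTime, FlightNo, Gate, Origin} covers every attribute.
{AirlineCode, DepTime} is a candidate key since {AirlineCode, DepTime}⁺ = {Aircraft, AirlineCode, DepTime, FlightNo, Gate, Origin} covers every attribute.
No proper subset of any of these is a key, and no other minimal superkey exists.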